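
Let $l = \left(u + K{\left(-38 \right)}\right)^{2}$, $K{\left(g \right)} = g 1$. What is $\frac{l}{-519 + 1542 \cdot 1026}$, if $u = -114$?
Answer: $\frac{23104}{1581573} \approx 0.014608$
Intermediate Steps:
$K{\left(g \right)} = g$
$l = 23104$ ($l = \left(-114 - 38\right)^{2} = \left(-152\right)^{2} = 23104$)
$\frac{l}{-519 + 1542 \cdot 1026} = \frac{23104}{-519 + 1542 \cdot 1026} = \frac{23104}{-519 + 1582092} = \frac{23104}{1581573}$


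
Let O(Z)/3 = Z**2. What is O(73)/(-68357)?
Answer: -15987/68357 ≈ -0.23388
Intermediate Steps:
O(Z) = 3*Z**2
O(73)/(-68357) = (3*73**2)/(-68357) = (3*5329)*(-1/68357) = 15987*(-1/68357) = -15987/68357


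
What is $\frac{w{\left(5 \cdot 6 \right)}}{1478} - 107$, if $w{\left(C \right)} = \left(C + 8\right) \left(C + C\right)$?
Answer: $- \frac{77933}{739} \approx -105.46$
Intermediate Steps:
$w{\left(C \right)} = 2 C \left(8 + C\right)$ ($w{\left(C \right)} = \left(8 + C\right) 2 C = 2 C \left(8 + C\right)$)
$\frac{w{\left(5 \cdot 6 \right)}}{1478} - 107 = \frac{2 \cdot 5 \cdot 6 \left(8 + 5 \cdot 6\right)}{1478} - 107 = \frac{2 \cdot 30 \left(8 + 30\right)}{1478} - 107 = \frac{2 \cdot 30 \cdot 38}{1478} - 107 = \frac{1}{1478} \cdot 2280 - 107 = \frac{1140}{739} - 107 = - \frac{77933}{739}$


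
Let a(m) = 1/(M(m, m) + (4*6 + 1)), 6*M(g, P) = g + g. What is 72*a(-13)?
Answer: 108/31 ≈ 3.4839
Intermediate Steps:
M(g, P) = g/3 (M(g, P) = (g + g)/6 = (2*g)/6 = g/3)
a(m) = 1/(25 + m/3) (a(m) = 1/(m/3 + (4*6 + 1)) = 1/(m/3 + (24 + 1)) = 1/(m/3 + 25) = 1/(25 + m/3))
72*a(-13) = 72*(3/(75 - 13)) = 72*(3/62) = 108/31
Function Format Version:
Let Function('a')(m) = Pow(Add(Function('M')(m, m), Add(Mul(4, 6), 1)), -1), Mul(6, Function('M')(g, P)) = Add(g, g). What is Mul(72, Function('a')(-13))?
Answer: Rational(108, 31) ≈ 3.4839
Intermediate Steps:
Function('M')(g, P) = Mul(Rational(1, 3), g) (Function('M')(g, P) = Mul(Rational(1, 6), Add(g, g)) = Mul(Rational(1, 6), Mul(2, g)) = Mul(Rational(1, 3), g))
Function('a')(m) = Pow(Add(25, Mul(Rational(1, 3), m)), -1) (Function('a')(m) = Pow(Add(Mul(Rational(1, 3), m), Add(Mul(4, 6), 1)), -1) = Pow(Add(Mul(Rational(1, 3), m), Add(24, 1)), -1) = Pow(Add(Mul(Rational(1, 3), m), 25), -1) = Pow(Add(25, Mul(Rational(1, 3), m)), -1))
Mul(72, Function('a')(-13)) = Mul(72, Mul(3, Pow(Add(75, -13), -1))) = Mul(72, Mul(3, Pow(62, -1))) = Mul(72, Mul(3, Rational(1, 62))) = Mul(72, Rational(3, 62)) = Rational(108, 31)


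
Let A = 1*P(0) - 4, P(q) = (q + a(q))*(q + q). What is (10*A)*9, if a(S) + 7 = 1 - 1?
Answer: -360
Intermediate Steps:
a(S) = -7 (a(S) = -7 + (1 - 1) = -7 + 0 = -7)
P(q) = 2*q*(-7 + q) (P(q) = (q - 7)*(q + q) = (-7 + q)*(2*q) = 2*q*(-7 + q))
A = -4 (A = 1*(2*0*(-7 + 0)) - 4 = 1*(2*0*(-7)) - 4 = 1*0 - 4 = 0 - 4 = -4)
(10*A)*9 = (10*(-4))*9 = -40*9 = -360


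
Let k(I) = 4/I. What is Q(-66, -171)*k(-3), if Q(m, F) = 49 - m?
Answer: -460/3 ≈ -153.33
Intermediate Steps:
Q(-66, -171)*k(-3) = (49 - 1*(-66))*(4/(-3)) = (49 + 66)*(4*(-1/3)) = 115*(-4/3) = -460/3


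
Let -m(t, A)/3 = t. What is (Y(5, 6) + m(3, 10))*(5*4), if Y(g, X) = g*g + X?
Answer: 440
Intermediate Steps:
m(t, A) = -3*t
Y(g, X) = X + g**2 (Y(g, X) = g**2 + X = X + g**2)
(Y(5, 6) + m(3, 10))*(5*4) = ((6 + 5**2) - 3*3)*(5*4) = ((6 + 25) - 9)*20 = (31 - 9)*20 = 22*20 = 440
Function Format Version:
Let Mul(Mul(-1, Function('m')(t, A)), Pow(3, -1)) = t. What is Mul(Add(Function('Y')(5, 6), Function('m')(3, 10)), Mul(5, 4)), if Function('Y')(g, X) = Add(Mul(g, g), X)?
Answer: 440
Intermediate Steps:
Function('m')(t, A) = Mul(-3, t)
Function('Y')(g, X) = Add(X, Pow(g, 2)) (Function('Y')(g, X) = Add(Pow(g, 2), X) = Add(X, Pow(g, 2)))
Mul(Add(Function('Y')(5, 6), Function('m')(3, 10)), Mul(5, 4)) = Mul(Add(Add(6, Pow(5, 2)), Mul(-3, 3)), Mul(5, 4)) = Mul(Add(Add(6, 25), -9), 20) = Mul(Add(31, -9), 20) = Mul(22, 20) = 440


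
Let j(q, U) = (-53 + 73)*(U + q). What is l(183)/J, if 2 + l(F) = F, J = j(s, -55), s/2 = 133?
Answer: 181/4220 ≈ 0.042891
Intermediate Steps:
s = 266 (s = 2*133 = 266)
j(q, U) = 20*U + 20*q (j(q, U) = 20*(U + q) = 20*U + 20*q)
J = 4220 (J = 20*(-55) + 20*266 = -1100 + 5320 = 4220)
l(F) = -2 + F
l(183)/J = (-2 + 183)/4220 = 181*(1/4220) = 181/4220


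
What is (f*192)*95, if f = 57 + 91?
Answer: 2699520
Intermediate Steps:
f = 148
(f*192)*95 = (148*192)*95 = 28416*95 = 2699520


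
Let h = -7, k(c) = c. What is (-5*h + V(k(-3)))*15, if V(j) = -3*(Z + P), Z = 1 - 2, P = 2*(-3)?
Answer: 840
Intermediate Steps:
P = -6
Z = -1
V(j) = 21 (V(j) = -3*(-1 - 6) = -3*(-7) = 21)
(-5*h + V(k(-3)))*15 = (-5*(-7) + 21)*15 = (35 + 21)*15 = 56*15 = 840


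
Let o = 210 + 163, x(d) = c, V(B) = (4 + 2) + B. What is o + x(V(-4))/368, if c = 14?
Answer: 68639/184 ≈ 373.04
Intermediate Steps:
V(B) = 6 + B
x(d) = 14
o = 373
o + x(V(-4))/368 = 373 + 14/368 = 373 + 14*(1/368) = 373 + 7/184 = 68639/184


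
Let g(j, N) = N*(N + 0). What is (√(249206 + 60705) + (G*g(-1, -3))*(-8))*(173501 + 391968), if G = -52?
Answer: 2117115936 + 565469*√309911 ≈ 2.4319e+9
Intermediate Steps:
g(j, N) = N² (g(j, N) = N*N = N²)
(√(249206 + 60705) + (G*g(-1, -3))*(-8))*(173501 + 391968) = (√(249206 + 60705) - 52*(-3)²*(-8))*(173501 + 391968) = (√309911 - 52*9*(-8))*565469 = (√309911 - 468*(-8))*565469 = (√309911 + 3744)*565469 = (3744 + √309911)*565469 = 2117115936 + 565469*√309911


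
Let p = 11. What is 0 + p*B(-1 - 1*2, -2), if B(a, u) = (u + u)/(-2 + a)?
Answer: 44/5 ≈ 8.8000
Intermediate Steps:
B(a, u) = 2*u/(-2 + a) (B(a, u) = (2*u)/(-2 + a) = 2*u/(-2 + a))
0 + p*B(-1 - 1*2, -2) = 0 + 11*(2*(-2)/(-2 + (-1 - 1*2))) = 0 + 11*(2*(-2)/(-2 + (-1 - 2))) = 0 + 11*(2*(-2)/(-2 - 3)) = 0 + 11*(2*(-2)/(-5)) = 0 + 11*(2*(-2)*(-1/5)) = 0 + 11*(4/5) = 0 + 44/5 = 44/5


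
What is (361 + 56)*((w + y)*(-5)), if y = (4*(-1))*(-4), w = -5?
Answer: -22935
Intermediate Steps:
y = 16 (y = -4*(-4) = 16)
(361 + 56)*((w + y)*(-5)) = (361 + 56)*((-5 + 16)*(-5)) = 417*(11*(-5)) = 417*(-55) = -22935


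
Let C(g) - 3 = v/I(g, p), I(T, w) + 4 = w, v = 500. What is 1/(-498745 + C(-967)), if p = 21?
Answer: -17/8478114 ≈ -2.0052e-6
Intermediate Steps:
I(T, w) = -4 + w
C(g) = 551/17 (C(g) = 3 + 500/(-4 + 21) = 3 + 500/17 = 551/17)
1/(-498745 + C(-967)) = 1/(-498745 + 551/17) = 1/(-8478114/17) = -17/8478114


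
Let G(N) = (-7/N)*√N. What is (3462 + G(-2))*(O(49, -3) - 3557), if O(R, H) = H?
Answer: -12324720 - 12460*I*√2 ≈ -1.2325e+7 - 17621.0*I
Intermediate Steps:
G(N) = -7/√N
(3462 + G(-2))*(O(49, -3) - 3557) = (3462 - (-7)*I*√2/2)*(-3 - 3557) = (3462 - (-7)*I*√2/2)*(-3560) = (3462 + 7*I*√2/2)*(-3560) = -12324720 - 12460*I*√2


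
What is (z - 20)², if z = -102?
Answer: 14884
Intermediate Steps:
(z - 20)² = (-102 - 20)² = (-122)² = 14884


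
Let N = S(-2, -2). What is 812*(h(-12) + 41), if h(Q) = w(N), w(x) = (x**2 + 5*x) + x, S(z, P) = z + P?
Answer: 26796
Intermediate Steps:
S(z, P) = P + z
N = -4 (N = -2 - 2 = -4)
w(x) = x**2 + 6*x
h(Q) = -8 (h(Q) = -4*(6 - 4) = -4*2 = -8)
812*(h(-12) + 41) = 812*(-8 + 41) = 812*33 = 26796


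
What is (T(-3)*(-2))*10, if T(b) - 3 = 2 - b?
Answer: -160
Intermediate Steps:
T(b) = 5 - b (T(b) = 3 + (2 - b) = 5 - b)
(T(-3)*(-2))*10 = ((5 - 1*(-3))*(-2))*10 = ((5 + 3)*(-2))*10 = (8*(-2))*10 = -16*10 = -160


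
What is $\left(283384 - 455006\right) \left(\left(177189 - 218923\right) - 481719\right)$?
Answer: $89836050766$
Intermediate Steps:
$\left(283384 - 455006\right) \left(\left(177189 - 218923\right) - 481719\right) = - 171622 \left(\left(177189 - 218923\right) - 481719\right) = - 171622 \left(-41734 - 481719\right) = \left(-171622\right) \left(-523453\right) = 89836050766$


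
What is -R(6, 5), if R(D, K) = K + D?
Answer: -11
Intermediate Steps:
R(D, K) = D + K
-R(6, 5) = -(6 + 5) = -1*11 = -11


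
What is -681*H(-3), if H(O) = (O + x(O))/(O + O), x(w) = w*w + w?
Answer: 681/2 ≈ 340.50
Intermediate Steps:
x(w) = w + w² (x(w) = w² + w = w + w²)
H(O) = (O + O*(1 + O))/(2*O) (H(O) = (O + O*(1 + O))/(O + O) = (O + O*(1 + O))/((2*O)) = (O + O*(1 + O))*(1/(2*O)) = (O + O*(1 + O))/(2*O))
-681*H(-3) = -681*(1 + (½)*(-3)) = -681*(1 - 3/2) = -681*(-½) = 681/2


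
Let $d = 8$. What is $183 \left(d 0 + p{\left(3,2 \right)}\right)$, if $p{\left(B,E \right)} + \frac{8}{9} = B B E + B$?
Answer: $\frac{11041}{3} \approx 3680.3$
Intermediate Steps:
$p{\left(B,E \right)} = - \frac{8}{9} + B + E B^{2}$ ($p{\left(B,E \right)} = - \frac{8}{9} + \left(B B E + B\right) = - \frac{8}{9} + \left(B^{2} E + B\right) = - \frac{8}{9} + \left(E B^{2} + B\right) = - \frac{8}{9} + \left(B + E B^{2}\right) = - \frac{8}{9} + B + E B^{2}$)
$183 \left(d 0 + p{\left(3,2 \right)}\right) = 183 \left(8 \cdot 0 + \left(- \frac{8}{9} + 3 + 2 \cdot 3^{2}\right)\right) = 183 \left(0 + \left(- \frac{8}{9} + 3 + 2 \cdot 9\right)\right) = 183 \left(0 + \left(- \frac{8}{9} + 3 + 18\right)\right) = 183 \left(0 + \frac{181}{9}\right) = 183 \cdot \frac{181}{9} = \frac{11041}{3}$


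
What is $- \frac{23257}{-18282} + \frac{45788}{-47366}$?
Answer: $\frac{12022493}{39361146} \approx 0.30544$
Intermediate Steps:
$- \frac{23257}{-18282} + \frac{45788}{-47366} = \left(-23257\right) \left(- \frac{1}{18282}\right) + 45788 \left(- \frac{1}{47366}\right) = \frac{23257}{18282} - \frac{22894}{23683} = \frac{12022493}{39361146}$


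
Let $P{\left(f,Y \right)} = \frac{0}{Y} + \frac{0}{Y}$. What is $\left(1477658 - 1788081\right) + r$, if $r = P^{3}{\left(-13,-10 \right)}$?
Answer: $-310423$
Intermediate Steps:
$P{\left(f,Y \right)} = 0$ ($P{\left(f,Y \right)} = 0 + 0 = 0$)
$r = 0$ ($r = 0^{3} = 0$)
$\left(1477658 - 1788081\right) + r = \left(1477658 - 1788081\right) + 0 = -310423 + 0 = -310423$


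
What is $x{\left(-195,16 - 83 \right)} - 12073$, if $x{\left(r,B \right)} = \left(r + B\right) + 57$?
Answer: $-12278$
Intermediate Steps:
$x{\left(r,B \right)} = 57 + B + r$ ($x{\left(r,B \right)} = \left(B + r\right) + 57 = 57 + B + r$)
$x{\left(-195,16 - 83 \right)} - 12073 = \left(57 + \left(16 - 83\right) - 195\right) - 12073 = \left(57 - 67 - 195\right) - 12073 = -205 - 12073 = -12278$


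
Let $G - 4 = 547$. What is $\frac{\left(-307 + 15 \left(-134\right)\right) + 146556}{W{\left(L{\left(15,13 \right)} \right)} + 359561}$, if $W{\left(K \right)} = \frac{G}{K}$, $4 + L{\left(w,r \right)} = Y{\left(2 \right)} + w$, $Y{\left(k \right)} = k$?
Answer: $\frac{1875107}{4674844} \approx 0.40111$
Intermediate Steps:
$L{\left(w,r \right)} = -2 + w$ ($L{\left(w,r \right)} = -4 + \left(2 + w\right) = -2 + w$)
$G = 551$ ($G = 4 + 547 = 551$)
$W{\left(K \right)} = \frac{551}{K}$
$\frac{\left(-307 + 15 \left(-134\right)\right) + 146556}{W{\left(L{\left(15,13 \right)} \right)} + 359561} = \frac{\left(-307 + 15 \left(-134\right)\right) + 146556}{\frac{551}{-2 + 15} + 359561} = \frac{\left(-307 - 2010\right) + 146556}{\frac{551}{13} + 359561} = \frac{-2317 + 146556}{551 \cdot \frac{1}{13} + 359561} = \frac{144239}{\frac{551}{13} + 359561} = \frac{144239}{\frac{4674844}{13}} = 144239 \cdot \frac{13}{4674844} = \frac{1875107}{4674844}$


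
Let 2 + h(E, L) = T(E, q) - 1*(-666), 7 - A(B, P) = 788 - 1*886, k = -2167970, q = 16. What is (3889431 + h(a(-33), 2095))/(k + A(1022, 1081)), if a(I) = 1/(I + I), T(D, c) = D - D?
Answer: -778019/433573 ≈ -1.7944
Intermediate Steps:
T(D, c) = 0
a(I) = 1/(2*I)
A(B, P) = 105 (A(B, P) = 7 - (788 - 1*886) = 7 - (788 - 886) = 7 - 1*(-98) = 7 + 98 = 105)
h(E, L) = 664 (h(E, L) = -2 + (0 - 1*(-666)) = -2 + (0 + 666) = -2 + 666 = 664)
(3889431 + h(a(-33), 2095))/(k + A(1022, 1081)) = (3889431 + 664)/(-2167970 + 105) = 3890095/(-2167865) = 3890095*(-1/2167865) = -778019/433573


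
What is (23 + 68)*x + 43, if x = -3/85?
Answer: 3382/85 ≈ 39.788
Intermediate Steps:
x = -3/85 (x = -3*1/85 = -3/85 ≈ -0.035294)
(23 + 68)*x + 43 = (23 + 68)*(-3/85) + 43 = 91*(-3/85) + 43 = -273/85 + 43 = 3382/85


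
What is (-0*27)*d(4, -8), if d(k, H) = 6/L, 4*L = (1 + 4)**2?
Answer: 0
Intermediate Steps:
L = 25/4 (L = (1 + 4)**2/4 = (1/4)*5**2 = (1/4)*25 = 25/4 ≈ 6.2500)
d(k, H) = 24/25 (d(k, H) = 6/(25/4) = 6*(4/25) = 24/25)
(-0*27)*d(4, -8) = -0*27*(24/25) = -56*0*(24/25) = 0*(24/25) = 0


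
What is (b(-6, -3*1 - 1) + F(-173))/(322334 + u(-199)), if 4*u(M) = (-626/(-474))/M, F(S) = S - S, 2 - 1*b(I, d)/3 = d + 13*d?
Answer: 32825448/60808953455 ≈ 0.00053981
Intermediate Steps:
b(I, d) = 6 - 42*d (b(I, d) = 6 - 3*(d + 13*d) = 6 - 42*d)
F(S) = 0
u(M) = 313/(948*M) (u(M) = ((-626/(-474))/M)/4 = ((-626*(-1/474))/M)/4 = (313/(237*M))/4 = 313/(948*M))
(b(-6, -3*1 - 1) + F(-173))/(322334 + u(-199)) = ((6 - 42*(-3*1 - 1)) + 0)/(322334 + (313/948)/(-199)) = ((6 - 42*(-3 - 1)) + 0)/(322334 + (313/948)*(-1/199)) = ((6 - 42*(-4)) + 0)/(322334 - 313/188652) = ((6 + 168) + 0)/(60808953455/188652) = (174 + 0)*(188652/60808953455) = 174*(188652/60808953455) = 32825448/60808953455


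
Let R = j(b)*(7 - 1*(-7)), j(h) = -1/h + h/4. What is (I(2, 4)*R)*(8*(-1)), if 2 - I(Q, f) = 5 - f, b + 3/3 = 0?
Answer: -84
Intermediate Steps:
b = -1 (b = -1 + 0 = -1)
j(h) = -1/h + h/4 (j(h) = -1/h + h*(1/4) = -1/h + h/4)
I(Q, f) = -3 + f (I(Q, f) = 2 - (5 - f) = 2 + (-5 + f) = -3 + f)
R = 21/2 (R = (-1/(-1) + (1/4)*(-1))*(7 - 1*(-7)) = (-1*(-1) - 1/4)*(7 + 7) = (1 - 1/4)*14 = (3/4)*14 = 21/2 ≈ 10.500)
(I(2, 4)*R)*(8*(-1)) = ((-3 + 4)*(21/2))*(8*(-1)) = (1*(21/2))*(-8) = (21/2)*(-8) = -84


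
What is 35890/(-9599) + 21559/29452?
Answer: -850087439/282709748 ≈ -3.0069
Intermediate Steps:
35890/(-9599) + 21559/29452 = 35890*(-1/9599) + 21559*(1/29452) = -35890/9599 + 21559/29452 = -850087439/282709748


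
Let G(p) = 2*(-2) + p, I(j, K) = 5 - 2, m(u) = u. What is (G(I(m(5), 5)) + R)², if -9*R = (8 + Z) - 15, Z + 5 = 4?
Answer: 1/81 ≈ 0.012346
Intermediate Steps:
I(j, K) = 3
Z = -1 (Z = -5 + 4 = -1)
R = 8/9 (R = -((8 - 1) - 15)/9 = -(7 - 15)/9 = -⅑*(-8) = 8/9 ≈ 0.88889)
G(p) = -4 + p
(G(I(m(5), 5)) + R)² = ((-4 + 3) + 8/9)² = (-1 + 8/9)² = (-⅑)² = 1/81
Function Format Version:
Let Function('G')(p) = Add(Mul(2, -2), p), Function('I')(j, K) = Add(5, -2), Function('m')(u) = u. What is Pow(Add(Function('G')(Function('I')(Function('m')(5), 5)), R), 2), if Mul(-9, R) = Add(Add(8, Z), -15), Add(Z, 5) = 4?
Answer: Rational(1, 81) ≈ 0.012346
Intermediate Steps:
Function('I')(j, K) = 3
Z = -1 (Z = Add(-5, 4) = -1)
R = Rational(8, 9) (R = Mul(Rational(-1, 9), Add(Add(8, -1), -15)) = Mul(Rational(-1, 9), Add(7, -15)) = Mul(Rational(-1, 9), -8) = Rational(8, 9) ≈ 0.88889)
Function('G')(p) = Add(-4, p)
Pow(Add(Function('G')(Function('I')(Function('m')(5), 5)), R), 2) = Pow(Add(Add(-4, 3), Rational(8, 9)), 2) = Pow(Add(-1, Rational(8, 9)), 2) = Pow(Rational(-1, 9), 2) = Rational(1, 81)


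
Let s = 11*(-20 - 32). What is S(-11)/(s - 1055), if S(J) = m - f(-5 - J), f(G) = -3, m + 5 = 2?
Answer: 0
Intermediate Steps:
m = -3 (m = -5 + 2 = -3)
s = -572 (s = 11*(-52) = -572)
S(J) = 0 (S(J) = -3 - 1*(-3) = -3 + 3 = 0)
S(-11)/(s - 1055) = 0/(-572 - 1055) = 0/(-1627) = 0*(-1/1627) = 0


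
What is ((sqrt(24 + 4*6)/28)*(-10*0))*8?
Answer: 0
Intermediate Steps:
((sqrt(24 + 4*6)/28)*(-10*0))*8 = ((sqrt(24 + 24)*(1/28))*0)*8 = ((sqrt(48)*(1/28))*0)*8 = (((4*sqrt(3))*(1/28))*0)*8 = ((sqrt(3)/7)*0)*8 = 0*8 = 0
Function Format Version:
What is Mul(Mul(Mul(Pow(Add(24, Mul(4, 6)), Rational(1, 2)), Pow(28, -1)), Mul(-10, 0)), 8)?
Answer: 0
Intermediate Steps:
Mul(Mul(Mul(Pow(Add(24, Mul(4, 6)), Rational(1, 2)), Pow(28, -1)), Mul(-10, 0)), 8) = Mul(Mul(Mul(Pow(Add(24, 24), Rational(1, 2)), Rational(1, 28)), 0), 8) = Mul(Mul(Mul(Pow(48, Rational(1, 2)), Rational(1, 28)), 0), 8) = Mul(Mul(Mul(Mul(4, Pow(3, Rational(1, 2))), Rational(1, 28)), 0), 8) = Mul(Mul(Mul(Rational(1, 7), Pow(3, Rational(1, 2))), 0), 8) = Mul(0, 8) = 0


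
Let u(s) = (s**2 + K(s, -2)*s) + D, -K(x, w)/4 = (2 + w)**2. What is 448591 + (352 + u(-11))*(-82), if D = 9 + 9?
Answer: 408329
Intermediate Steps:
K(x, w) = -4*(2 + w)**2
D = 18
u(s) = 18 + s**2 (u(s) = (s**2 + (-4*(2 - 2)**2)*s) + 18 = (s**2 + (-4*0**2)*s) + 18 = (s**2 + (-4*0)*s) + 18 = (s**2 + 0*s) + 18 = (s**2 + 0) + 18 = s**2 + 18 = 18 + s**2)
448591 + (352 + u(-11))*(-82) = 448591 + (352 + (18 + (-11)**2))*(-82) = 448591 + (352 + (18 + 121))*(-82) = 448591 + (352 + 139)*(-82) = 448591 + 491*(-82) = 448591 - 40262 = 408329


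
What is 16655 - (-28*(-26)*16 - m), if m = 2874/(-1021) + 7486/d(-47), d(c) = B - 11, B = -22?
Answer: 160962803/33693 ≈ 4777.3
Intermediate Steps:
d(c) = -33 (d(c) = -22 - 11 = -33)
m = -7738048/33693 (m = 2874/(-1021) + 7486/(-33) = 2874*(-1/1021) + 7486*(-1/33) = -2874/1021 - 7486/33 = -7738048/33693 ≈ -229.66)
16655 - (-28*(-26)*16 - m) = 16655 - (-28*(-26)*16 - 1*(-7738048/33693)) = 16655 - (728*16 + 7738048/33693) = 16655 - (11648 + 7738048/33693) = 16655 - 1*400194112/33693 = 16655 - 400194112/33693 = 160962803/33693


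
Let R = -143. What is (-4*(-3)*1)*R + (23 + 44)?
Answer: -1649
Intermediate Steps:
(-4*(-3)*1)*R + (23 + 44) = (-4*(-3)*1)*(-143) + (23 + 44) = (12*1)*(-143) + 67 = 12*(-143) + 67 = -1716 + 67 = -1649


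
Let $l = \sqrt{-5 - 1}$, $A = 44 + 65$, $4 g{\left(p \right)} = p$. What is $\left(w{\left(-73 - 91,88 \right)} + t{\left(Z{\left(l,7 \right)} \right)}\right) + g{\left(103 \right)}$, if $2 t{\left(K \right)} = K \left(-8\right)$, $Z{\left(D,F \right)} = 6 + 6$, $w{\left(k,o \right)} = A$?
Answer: $\frac{347}{4} \approx 86.75$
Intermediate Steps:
$g{\left(p \right)} = \frac{p}{4}$
$A = 109$
$w{\left(k,o \right)} = 109$
$l = i \sqrt{6}$ ($l = \sqrt{-6} = i \sqrt{6} \approx 2.4495 i$)
$Z{\left(D,F \right)} = 12$
$t{\left(K \right)} = - 4 K$ ($t{\left(K \right)} = \frac{K \left(-8\right)}{2} = \frac{\left(-8\right) K}{2} = - 4 K$)
$\left(w{\left(-73 - 91,88 \right)} + t{\left(Z{\left(l,7 \right)} \right)}\right) + g{\left(103 \right)} = \left(109 - 48\right) + \frac{1}{4} \cdot 103 = \left(109 - 48\right) + \frac{103}{4} = 61 + \frac{103}{4} = \frac{347}{4}$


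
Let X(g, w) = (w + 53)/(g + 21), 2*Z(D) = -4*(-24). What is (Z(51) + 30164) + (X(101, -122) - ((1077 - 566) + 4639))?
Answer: 3057495/122 ≈ 25061.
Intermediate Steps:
Z(D) = 48 (Z(D) = (-4*(-24))/2 = (½)*96 = 48)
X(g, w) = (53 + w)/(21 + g)
(Z(51) + 30164) + (X(101, -122) - ((1077 - 566) + 4639)) = (48 + 30164) + ((53 - 122)/(21 + 101) - ((1077 - 566) + 4639)) = 30212 + (-69/122 - (511 + 4639)) = 30212 + ((1/122)*(-69) - 1*5150) = 30212 + (-69/122 - 5150) = 30212 - 628369/122 = 3057495/122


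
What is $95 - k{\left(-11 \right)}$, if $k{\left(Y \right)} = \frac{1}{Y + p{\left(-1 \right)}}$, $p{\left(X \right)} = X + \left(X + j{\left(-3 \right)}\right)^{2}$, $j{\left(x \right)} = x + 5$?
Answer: $\frac{1046}{11} \approx 95.091$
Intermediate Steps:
$j{\left(x \right)} = 5 + x$
$p{\left(X \right)} = X + \left(2 + X\right)^{2}$ ($p{\left(X \right)} = X + \left(X + \left(5 - 3\right)\right)^{2} = X + \left(X + 2\right)^{2} = X + \left(2 + X\right)^{2}$)
$k{\left(Y \right)} = \frac{1}{Y}$ ($k{\left(Y \right)} = \frac{1}{Y - \left(1 - \left(2 - 1\right)^{2}\right)} = \frac{1}{Y - \left(1 - 1^{2}\right)} = \frac{1}{Y + \left(-1 + 1\right)} = \frac{1}{Y + 0} = \frac{1}{Y}$)
$95 - k{\left(-11 \right)} = 95 - \frac{1}{-11} = 95 - - \frac{1}{11} = 95 + \frac{1}{11} = \frac{1046}{11}$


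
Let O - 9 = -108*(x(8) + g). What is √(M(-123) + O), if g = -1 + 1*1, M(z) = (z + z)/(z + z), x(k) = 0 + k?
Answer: I*√854 ≈ 29.223*I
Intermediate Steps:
x(k) = k
M(z) = 1 (M(z) = (2*z)/((2*z)) = (2*z)*(1/(2*z)) = 1)
g = 0 (g = -1 + 1 = 0)
O = -855 (O = 9 - 108*(8 + 0) = 9 - 108*8 = 9 - 864 = -855)
√(M(-123) + O) = √(1 - 855) = √(-854) = I*√854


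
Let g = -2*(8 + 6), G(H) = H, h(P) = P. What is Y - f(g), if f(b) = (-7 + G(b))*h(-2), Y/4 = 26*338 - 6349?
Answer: 9686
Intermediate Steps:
Y = 9756 (Y = 4*(26*338 - 6349) = 4*(8788 - 6349) = 4*2439 = 9756)
g = -28 (g = -2*14 = -28)
f(b) = 14 - 2*b (f(b) = (-7 + b)*(-2) = 14 - 2*b)
Y - f(g) = 9756 - (14 - 2*(-28)) = 9756 - (14 + 56) = 9756 - 1*70 = 9756 - 70 = 9686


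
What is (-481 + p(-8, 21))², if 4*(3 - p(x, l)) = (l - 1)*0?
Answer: 228484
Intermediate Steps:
p(x, l) = 3 (p(x, l) = 3 - (l - 1)*0/4 = 3 - (-1 + l)*0/4 = 3 - ¼*0 = 3 + 0 = 3)
(-481 + p(-8, 21))² = (-481 + 3)² = (-478)² = 228484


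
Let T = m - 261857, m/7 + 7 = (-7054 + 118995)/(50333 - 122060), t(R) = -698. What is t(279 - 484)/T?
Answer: 50065446/18786515249 ≈ 0.0026650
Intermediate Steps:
m = -4298210/71727 (m = -49 + 7*((-7054 + 118995)/(50333 - 122060)) = -49 + 7*(111941/(-71727)) = -49 + 7*(111941*(-1/71727)) = -49 + 7*(-111941/71727) = -49 - 783587/71727 = -4298210/71727 ≈ -59.925)
T = -18786515249/71727 (T = -4298210/71727 - 261857 = -18786515249/71727 ≈ -2.6192e+5)
t(279 - 484)/T = -698/(-18786515249/71727) = -698*(-71727/18786515249) = 50065446/18786515249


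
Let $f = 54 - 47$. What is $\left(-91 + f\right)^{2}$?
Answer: $7056$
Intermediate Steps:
$f = 7$
$\left(-91 + f\right)^{2} = \left(-91 + 7\right)^{2} = \left(-84\right)^{2} = 7056$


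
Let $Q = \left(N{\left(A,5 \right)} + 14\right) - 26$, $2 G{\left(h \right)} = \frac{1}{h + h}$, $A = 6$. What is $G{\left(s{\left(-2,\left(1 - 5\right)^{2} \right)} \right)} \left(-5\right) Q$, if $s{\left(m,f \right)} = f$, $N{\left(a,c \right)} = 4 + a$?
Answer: $\frac{5}{32} \approx 0.15625$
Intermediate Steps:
$G{\left(h \right)} = \frac{1}{4 h}$ ($G{\left(h \right)} = \frac{1}{2 \left(h + h\right)} = \frac{1}{2 \cdot 2 h} = \frac{\frac{1}{2} \frac{1}{h}}{2} = \frac{1}{4 h}$)
$Q = -2$ ($Q = \left(\left(4 + 6\right) + 14\right) - 26 = \left(10 + 14\right) - 26 = 24 - 26 = -2$)
$G{\left(s{\left(-2,\left(1 - 5\right)^{2} \right)} \right)} \left(-5\right) Q = \frac{1}{4 \left(1 - 5\right)^{2}} \left(-5\right) \left(-2\right) = \frac{1}{4 \left(-4\right)^{2}} \left(-5\right) \left(-2\right) = \frac{1}{4 \cdot 16} \left(-5\right) \left(-2\right) = \frac{1}{4} \cdot \frac{1}{16} \left(-5\right) \left(-2\right) = \frac{1}{64} \left(-5\right) \left(-2\right) = \left(- \frac{5}{64}\right) \left(-2\right) = \frac{5}{32}$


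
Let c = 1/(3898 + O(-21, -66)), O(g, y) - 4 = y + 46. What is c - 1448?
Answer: -5621135/3882 ≈ -1448.0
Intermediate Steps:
O(g, y) = 50 + y (O(g, y) = 4 + (y + 46) = 4 + (46 + y) = 50 + y)
c = 1/3882 (c = 1/(3898 + (50 - 66)) = 1/(3898 - 16) = 1/3882 ≈ 0.00025760)
c - 1448 = 1/3882 - 1448 = -5621135/3882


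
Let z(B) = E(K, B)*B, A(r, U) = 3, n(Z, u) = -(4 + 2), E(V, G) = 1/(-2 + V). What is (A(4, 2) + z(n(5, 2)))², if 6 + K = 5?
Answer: 25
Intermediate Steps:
K = -1 (K = -6 + 5 = -1)
n(Z, u) = -6 (n(Z, u) = -1*6 = -6)
z(B) = -B/3 (z(B) = B/(-2 - 1) = B/(-3) = -B/3)
(A(4, 2) + z(n(5, 2)))² = (3 - ⅓*(-6))² = (3 + 2)² = 5² = 25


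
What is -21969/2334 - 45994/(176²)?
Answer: -65655145/6024832 ≈ -10.897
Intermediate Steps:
-21969/2334 - 45994/(176²) = -21969*1/2334 - 45994/30976 = -7323/778 - 45994*1/30976 = -7323/778 - 22997/15488 = -65655145/6024832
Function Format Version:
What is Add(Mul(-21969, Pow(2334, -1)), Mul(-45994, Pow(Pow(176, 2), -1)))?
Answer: Rational(-65655145, 6024832) ≈ -10.897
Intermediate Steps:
Add(Mul(-21969, Pow(2334, -1)), Mul(-45994, Pow(Pow(176, 2), -1))) = Add(Mul(-21969, Rational(1, 2334)), Mul(-45994, Pow(30976, -1))) = Add(Rational(-7323, 778), Mul(-45994, Rational(1, 30976))) = Add(Rational(-7323, 778), Rational(-22997, 15488)) = Rational(-65655145, 6024832)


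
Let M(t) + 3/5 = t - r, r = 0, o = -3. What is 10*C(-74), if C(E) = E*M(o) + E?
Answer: 1924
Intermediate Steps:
M(t) = -⅗ + t (M(t) = -⅗ + (t - 1*0) = -⅗ + (t + 0) = -⅗ + t)
C(E) = -13*E/5 (C(E) = E*(-⅗ - 3) + E = E*(-18/5) + E = -18*E/5 + E = -13*E/5)
10*C(-74) = 10*(-13/5*(-74)) = 10*(962/5) = 1924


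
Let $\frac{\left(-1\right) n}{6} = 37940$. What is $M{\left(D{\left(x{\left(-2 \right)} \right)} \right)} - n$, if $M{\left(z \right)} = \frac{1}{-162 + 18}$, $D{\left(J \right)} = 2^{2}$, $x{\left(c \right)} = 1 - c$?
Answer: $\frac{32780159}{144} \approx 2.2764 \cdot 10^{5}$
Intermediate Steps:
$n = -227640$ ($n = \left(-6\right) 37940 = -227640$)
$D{\left(J \right)} = 4$
$M{\left(z \right)} = - \frac{1}{144}$ ($M{\left(z \right)} = \frac{1}{-144} = - \frac{1}{144}$)
$M{\left(D{\left(x{\left(-2 \right)} \right)} \right)} - n = - \frac{1}{144} - -227640 = - \frac{1}{144} + 227640 = \frac{32780159}{144}$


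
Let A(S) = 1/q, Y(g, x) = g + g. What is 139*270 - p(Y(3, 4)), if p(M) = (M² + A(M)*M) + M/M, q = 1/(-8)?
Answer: 37541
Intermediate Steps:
Y(g, x) = 2*g
q = -⅛ ≈ -0.12500
A(S) = -8 (A(S) = 1/(-⅛) = -8)
p(M) = 1 + M² - 8*M (p(M) = (M² - 8*M) + M/M = (M² - 8*M) + 1 = 1 + M² - 8*M)
139*270 - p(Y(3, 4)) = 139*270 - (1 + (2*3)² - 16*3) = 37530 - (1 + 6² - 8*6) = 37530 - (1 + 36 - 48) = 37530 - 1*(-11) = 37530 + 11 = 37541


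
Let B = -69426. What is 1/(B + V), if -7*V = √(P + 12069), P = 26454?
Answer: -1133958/78726155267 + 7*√38523/236178465801 ≈ -1.4398e-5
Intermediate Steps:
V = -√38523/7 (V = -√(26454 + 12069)/7 = -√38523/7 ≈ -28.039)
1/(B + V) = 1/(-69426 - √38523/7)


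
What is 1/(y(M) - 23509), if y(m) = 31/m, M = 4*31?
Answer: -4/94035 ≈ -4.2537e-5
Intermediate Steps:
M = 124
1/(y(M) - 23509) = 1/(31/124 - 23509) = 1/(31*(1/124) - 23509) = 1/(¼ - 23509) = 1/(-94035/4) = -4/94035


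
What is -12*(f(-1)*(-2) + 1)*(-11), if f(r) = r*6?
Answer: 1716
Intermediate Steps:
f(r) = 6*r
-12*(f(-1)*(-2) + 1)*(-11) = -12*((6*(-1))*(-2) + 1)*(-11) = -12*(-6*(-2) + 1)*(-11) = -12*(12 + 1)*(-11) = -12*13*(-11) = -156*(-11) = 1716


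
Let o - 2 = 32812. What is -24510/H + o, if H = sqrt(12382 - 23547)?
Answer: 32814 + 4902*I*sqrt(11165)/2233 ≈ 32814.0 + 231.96*I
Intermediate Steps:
o = 32814 (o = 2 + 32812 = 32814)
H = I*sqrt(11165) (H = sqrt(-11165) = I*sqrt(11165) ≈ 105.66*I)
-24510/H + o = -24510*(-I*sqrt(11165)/11165) + 32814 = -(-4902)*I*sqrt(11165)/2233 + 32814 = 4902*I*sqrt(11165)/2233 + 32814 = 32814 + 4902*I*sqrt(11165)/2233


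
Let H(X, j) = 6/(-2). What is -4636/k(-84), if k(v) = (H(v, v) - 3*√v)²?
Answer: 4636*I/(9*(4*√21 + 83*I)) ≈ 5.9175 + 1.3069*I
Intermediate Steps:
H(X, j) = -3 (H(X, j) = 6*(-½) = -3)
k(v) = (-3 - 3*√v)²
-4636/k(-84) = -4636*1/(9*(1 + √(-84))²) = -4636*1/(9*(1 + 2*I*√21)²) = -4636/(9*(1 + 2*I*√21)²)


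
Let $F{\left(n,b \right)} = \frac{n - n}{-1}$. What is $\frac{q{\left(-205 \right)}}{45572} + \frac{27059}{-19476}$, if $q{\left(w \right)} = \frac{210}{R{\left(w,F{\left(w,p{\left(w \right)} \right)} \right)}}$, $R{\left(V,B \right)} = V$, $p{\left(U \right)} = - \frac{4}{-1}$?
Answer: $- \frac{12639815165}{9097492788} \approx -1.3894$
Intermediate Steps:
$p{\left(U \right)} = 4$ ($p{\left(U \right)} = \left(-4\right) \left(-1\right) = 4$)
$F{\left(n,b \right)} = 0$ ($F{\left(n,b \right)} = 0 \left(-1\right) = 0$)
$q{\left(w \right)} = \frac{210}{w}$
$\frac{q{\left(-205 \right)}}{45572} + \frac{27059}{-19476} = \frac{210 \frac{1}{-205}}{45572} + \frac{27059}{-19476} = 210 \left(- \frac{1}{205}\right) \frac{1}{45572} + 27059 \left(- \frac{1}{19476}\right) = \left(- \frac{42}{41}\right) \frac{1}{45572} - \frac{27059}{19476} = - \frac{21}{934226} - \frac{27059}{19476} = - \frac{12639815165}{9097492788}$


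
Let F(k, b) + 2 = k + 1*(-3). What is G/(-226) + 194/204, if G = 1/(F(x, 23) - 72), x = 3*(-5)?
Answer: 1008463/1060392 ≈ 0.95103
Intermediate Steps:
x = -15
F(k, b) = -5 + k (F(k, b) = -2 + (k + 1*(-3)) = -2 + (k - 3) = -2 + (-3 + k) = -5 + k)
G = -1/92 (G = 1/((-5 - 15) - 72) = 1/(-20 - 72) = 1/(-92) = -1/92 ≈ -0.010870)
G/(-226) + 194/204 = -1/92/(-226) + 194/204 = -1/92*(-1/226) + 194*(1/204) = 1/20792 + 97/102 = 1008463/1060392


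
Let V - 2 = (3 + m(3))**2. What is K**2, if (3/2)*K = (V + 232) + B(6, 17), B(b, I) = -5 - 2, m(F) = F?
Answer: 276676/9 ≈ 30742.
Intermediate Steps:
B(b, I) = -7
V = 38 (V = 2 + (3 + 3)**2 = 2 + 6**2 = 2 + 36 = 38)
K = 526/3 (K = 2*((38 + 232) - 7)/3 = 2*(270 - 7)/3 = (2/3)*263 = 526/3 ≈ 175.33)
K**2 = (526/3)**2 = 276676/9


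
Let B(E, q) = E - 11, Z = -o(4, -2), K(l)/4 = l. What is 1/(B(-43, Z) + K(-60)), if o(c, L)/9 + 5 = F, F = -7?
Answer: -1/294 ≈ -0.0034014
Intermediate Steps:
K(l) = 4*l
o(c, L) = -108 (o(c, L) = -45 + 9*(-7) = -45 - 63 = -108)
Z = 108 (Z = -1*(-108) = 108)
B(E, q) = -11 + E
1/(B(-43, Z) + K(-60)) = 1/((-11 - 43) + 4*(-60)) = 1/(-54 - 240) = 1/(-294) = -1/294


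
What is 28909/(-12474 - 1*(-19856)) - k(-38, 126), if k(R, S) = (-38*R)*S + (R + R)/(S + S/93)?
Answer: -1325617288915/7286034 ≈ -1.8194e+5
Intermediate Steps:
k(R, S) = -38*R*S + 93*R/(47*S) (k(R, S) = -38*R*S + (2*R)/(S + S*(1/93)) = -38*R*S + (2*R)/(S + S/93) = -38*R*S + (2*R)/((94*S/93)) = -38*R*S + (2*R)*(93/(94*S)) = -38*R*S + 93*R/(47*S))
28909/(-12474 - 1*(-19856)) - k(-38, 126) = 28909/(-12474 - 1*(-19856)) - (-38)*(93 - 1786*126²)/(47*126) = 28909/(-12474 + 19856) - (-38)*(93 - 1786*15876)/(47*126) = 28909/7382 - (-38)*(93 - 28354536)/(47*126) = 28909*(1/7382) - (-38)*(-28354443)/(47*126) = 28909/7382 - 1*179578139/987 = 28909/7382 - 179578139/987 = -1325617288915/7286034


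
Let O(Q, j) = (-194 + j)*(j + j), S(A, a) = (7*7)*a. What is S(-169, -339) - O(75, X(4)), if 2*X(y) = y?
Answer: -15843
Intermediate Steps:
X(y) = y/2
S(A, a) = 49*a
O(Q, j) = 2*j*(-194 + j) (O(Q, j) = (-194 + j)*(2*j) = 2*j*(-194 + j))
S(-169, -339) - O(75, X(4)) = 49*(-339) - 2*(1/2)*4*(-194 + (1/2)*4) = -16611 - 2*2*(-194 + 2) = -16611 - 2*2*(-192) = -16611 - 1*(-768) = -16611 + 768 = -15843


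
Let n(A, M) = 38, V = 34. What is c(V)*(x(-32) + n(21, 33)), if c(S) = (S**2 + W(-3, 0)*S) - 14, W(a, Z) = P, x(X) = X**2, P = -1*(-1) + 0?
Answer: 1248912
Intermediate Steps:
P = 1 (P = 1 + 0 = 1)
W(a, Z) = 1
c(S) = -14 + S + S**2 (c(S) = (S**2 + 1*S) - 14 = (S**2 + S) - 14 = (S + S**2) - 14 = -14 + S + S**2)
c(V)*(x(-32) + n(21, 33)) = (-14 + 34 + 34**2)*((-32)**2 + 38) = (-14 + 34 + 1156)*(1024 + 38) = 1176*1062 = 1248912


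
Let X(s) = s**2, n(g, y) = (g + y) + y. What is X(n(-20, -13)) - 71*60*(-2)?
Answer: 10636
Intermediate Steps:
n(g, y) = g + 2*y
X(n(-20, -13)) - 71*60*(-2) = (-20 + 2*(-13))**2 - 71*60*(-2) = (-20 - 26)**2 - 4260*(-2) = (-46)**2 + 8520 = 2116 + 8520 = 10636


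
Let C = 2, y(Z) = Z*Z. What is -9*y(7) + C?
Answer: -439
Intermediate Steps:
y(Z) = Z²
-9*y(7) + C = -9*7² + 2 = -9*49 + 2 = -441 + 2 = -439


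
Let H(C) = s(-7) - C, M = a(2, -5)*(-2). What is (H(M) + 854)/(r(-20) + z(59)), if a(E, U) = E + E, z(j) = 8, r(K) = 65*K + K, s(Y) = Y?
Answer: -855/1312 ≈ -0.65168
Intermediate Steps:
r(K) = 66*K
a(E, U) = 2*E
M = -8 (M = (2*2)*(-2) = 4*(-2) = -8)
H(C) = -7 - C
(H(M) + 854)/(r(-20) + z(59)) = ((-7 - 1*(-8)) + 854)/(66*(-20) + 8) = ((-7 + 8) + 854)/(-1320 + 8) = (1 + 854)/(-1312) = 855*(-1/1312) = -855/1312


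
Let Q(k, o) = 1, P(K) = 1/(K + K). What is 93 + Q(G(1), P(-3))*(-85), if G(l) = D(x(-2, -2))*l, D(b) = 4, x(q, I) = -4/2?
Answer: 8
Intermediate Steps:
P(K) = 1/(2*K)
x(q, I) = -2 (x(q, I) = -4*1/2 = -2)
G(l) = 4*l
93 + Q(G(1), P(-3))*(-85) = 93 + 1*(-85) = 93 - 85 = 8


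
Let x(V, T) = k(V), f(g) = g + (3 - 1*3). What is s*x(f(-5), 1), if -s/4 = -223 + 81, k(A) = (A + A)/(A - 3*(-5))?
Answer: -568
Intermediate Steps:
f(g) = g (f(g) = g + (3 - 3) = g + 0 = g)
k(A) = 2*A/(15 + A) (k(A) = (2*A)/(A + 15) = (2*A)/(15 + A) = 2*A/(15 + A))
x(V, T) = 2*V/(15 + V)
s = 568 (s = -4*(-223 + 81) = -4*(-142) = 568)
s*x(f(-5), 1) = 568*(2*(-5)/(15 - 5)) = 568*(2*(-5)/10) = 568*(2*(-5)*(1/10)) = 568*(-1) = -568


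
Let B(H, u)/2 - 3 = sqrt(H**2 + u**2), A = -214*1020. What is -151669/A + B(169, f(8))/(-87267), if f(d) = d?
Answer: 4411462981/6349546920 - 10*sqrt(1145)/87267 ≈ 0.69089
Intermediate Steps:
A = -218280
B(H, u) = 6 + 2*sqrt(H**2 + u**2)
-151669/A + B(169, f(8))/(-87267) = -151669/(-218280) + (6 + 2*sqrt(169**2 + 8**2))/(-87267) = -151669*(-1/218280) + (6 + 2*sqrt(28561 + 64))*(-1/87267) = 151669/218280 + (6 + 2*sqrt(28625))*(-1/87267) = 151669/218280 + (6 + 2*(5*sqrt(1145)))*(-1/87267) = 151669/218280 + (6 + 10*sqrt(1145))*(-1/87267) = 151669/218280 + (-2/29089 - 10*sqrt(1145)/87267) = 4411462981/6349546920 - 10*sqrt(1145)/87267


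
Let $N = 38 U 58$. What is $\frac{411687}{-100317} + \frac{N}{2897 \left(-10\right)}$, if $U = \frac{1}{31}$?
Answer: $- \frac{61657473793}{15015281365} \approx -4.1063$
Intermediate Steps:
$U = \frac{1}{31} \approx 0.032258$
$N = \frac{2204}{31}$ ($N = 38 \cdot \frac{1}{31} \cdot 58 = \frac{38}{31} \cdot 58 = \frac{2204}{31} \approx 71.097$)
$\frac{411687}{-100317} + \frac{N}{2897 \left(-10\right)} = \frac{411687}{-100317} + \frac{2204}{31 \cdot 2897 \left(-10\right)} = 411687 \left(- \frac{1}{100317}\right) + \frac{2204}{31 \left(-28970\right)} = - \frac{137229}{33439} + \frac{2204}{31} \left(- \frac{1}{28970}\right) = - \frac{137229}{33439} - \frac{1102}{449035} = - \frac{61657473793}{15015281365}$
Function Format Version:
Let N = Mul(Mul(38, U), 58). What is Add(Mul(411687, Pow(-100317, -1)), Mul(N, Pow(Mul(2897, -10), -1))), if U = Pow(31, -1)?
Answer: Rational(-61657473793, 15015281365) ≈ -4.1063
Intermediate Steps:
U = Rational(1, 31) ≈ 0.032258
N = Rational(2204, 31) (N = Mul(Mul(38, Rational(1, 31)), 58) = Mul(Rational(38, 31), 58) = Rational(2204, 31) ≈ 71.097)
Add(Mul(411687, Pow(-100317, -1)), Mul(N, Pow(Mul(2897, -10), -1))) = Add(Mul(411687, Pow(-100317, -1)), Mul(Rational(2204, 31), Pow(Mul(2897, -10), -1))) = Add(Mul(411687, Rational(-1, 100317)), Mul(Rational(2204, 31), Pow(-28970, -1))) = Add(Rational(-137229, 33439), Mul(Rational(2204, 31), Rational(-1, 28970))) = Add(Rational(-137229, 33439), Rational(-1102, 449035)) = Rational(-61657473793, 15015281365)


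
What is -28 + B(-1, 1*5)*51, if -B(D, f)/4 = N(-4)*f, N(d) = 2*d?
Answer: 8132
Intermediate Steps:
B(D, f) = 32*f (B(D, f) = -4*2*(-4)*f = -(-32)*f = 32*f)
-28 + B(-1, 1*5)*51 = -28 + (32*(1*5))*51 = -28 + (32*5)*51 = -28 + 160*51 = -28 + 8160 = 8132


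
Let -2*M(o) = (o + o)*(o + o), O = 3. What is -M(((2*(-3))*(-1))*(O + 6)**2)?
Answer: 472392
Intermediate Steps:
M(o) = -2*o**2 (M(o) = -(o + o)*(o + o)/2 = -2*o*2*o/2 = -2*o**2)
-M(((2*(-3))*(-1))*(O + 6)**2) = -(-2)*(((2*(-3))*(-1))*(3 + 6)**2)**2 = -(-2)*(-6*(-1)*9**2)**2 = -(-2)*(6*81)**2 = -(-2)*486**2 = -(-2)*236196 = -1*(-472392) = 472392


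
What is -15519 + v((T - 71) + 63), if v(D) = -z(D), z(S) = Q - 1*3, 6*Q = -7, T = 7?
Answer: -93089/6 ≈ -15515.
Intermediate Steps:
Q = -7/6 (Q = (⅙)*(-7) = -7/6 ≈ -1.1667)
z(S) = -25/6 (z(S) = -7/6 - 1*3 = -7/6 - 3 = -25/6)
v(D) = 25/6 (v(D) = -1*(-25/6) = 25/6)
-15519 + v((T - 71) + 63) = -15519 + 25/6 = -93089/6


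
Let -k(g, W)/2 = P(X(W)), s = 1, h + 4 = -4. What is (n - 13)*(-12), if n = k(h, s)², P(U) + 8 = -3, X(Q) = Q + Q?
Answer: -5652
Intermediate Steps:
h = -8 (h = -4 - 4 = -8)
X(Q) = 2*Q
P(U) = -11 (P(U) = -8 - 3 = -11)
k(g, W) = 22 (k(g, W) = -2*(-11) = 22)
n = 484 (n = 22² = 484)
(n - 13)*(-12) = (484 - 13)*(-12) = 471*(-12) = -5652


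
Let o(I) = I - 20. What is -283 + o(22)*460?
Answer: 637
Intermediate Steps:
o(I) = -20 + I
-283 + o(22)*460 = -283 + (-20 + 22)*460 = -283 + 2*460 = -283 + 920 = 637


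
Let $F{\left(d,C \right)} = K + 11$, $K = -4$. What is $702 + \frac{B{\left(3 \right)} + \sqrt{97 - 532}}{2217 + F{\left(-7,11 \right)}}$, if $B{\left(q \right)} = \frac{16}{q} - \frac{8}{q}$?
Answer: $\frac{585469}{834} + \frac{i \sqrt{435}}{2224} \approx 702.0 + 0.009378 i$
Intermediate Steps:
$F{\left(d,C \right)} = 7$ ($F{\left(d,C \right)} = -4 + 11 = 7$)
$B{\left(q \right)} = \frac{8}{q}$
$702 + \frac{B{\left(3 \right)} + \sqrt{97 - 532}}{2217 + F{\left(-7,11 \right)}} = 702 + \frac{\frac{8}{3} + \sqrt{97 - 532}}{2217 + 7} = 702 + \frac{8 \cdot \frac{1}{3} + \sqrt{-435}}{2224} = 702 + \left(\frac{8}{3} + i \sqrt{435}\right) \frac{1}{2224} = 702 + \left(\frac{1}{834} + \frac{i \sqrt{435}}{2224}\right) = \frac{585469}{834} + \frac{i \sqrt{435}}{2224}$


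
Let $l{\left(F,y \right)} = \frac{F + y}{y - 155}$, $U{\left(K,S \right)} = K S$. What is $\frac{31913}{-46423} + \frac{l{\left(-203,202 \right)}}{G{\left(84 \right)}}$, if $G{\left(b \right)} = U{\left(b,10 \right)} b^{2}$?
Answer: $- \frac{8890032539863}{12932095962240} \approx -0.68744$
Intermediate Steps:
$l{\left(F,y \right)} = \frac{F + y}{-155 + y}$
$G{\left(b \right)} = 10 b^{3}$ ($G{\left(b \right)} = b 10 b^{2} = 10 b b^{2} = 10 b^{3}$)
$\frac{31913}{-46423} + \frac{l{\left(-203,202 \right)}}{G{\left(84 \right)}} = \frac{31913}{-46423} + \frac{\frac{1}{-155 + 202} \left(-203 + 202\right)}{10 \cdot 84^{3}} = 31913 \left(- \frac{1}{46423}\right) + \frac{\frac{1}{47} \left(-1\right)}{10 \cdot 592704} = - \frac{31913}{46423} + \frac{\frac{1}{47} \left(-1\right)}{5927040} = - \frac{31913}{46423} - \frac{1}{278570880} = - \frac{8890032539863}{12932095962240}$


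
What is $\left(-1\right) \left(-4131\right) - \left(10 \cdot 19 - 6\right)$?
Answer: $3947$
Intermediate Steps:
$\left(-1\right) \left(-4131\right) - \left(10 \cdot 19 - 6\right) = 4131 - \left(190 - 6\right) = 4131 - 184 = 3947$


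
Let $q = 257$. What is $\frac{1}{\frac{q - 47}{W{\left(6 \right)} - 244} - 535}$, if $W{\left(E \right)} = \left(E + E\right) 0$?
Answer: $- \frac{122}{65375} \approx -0.0018662$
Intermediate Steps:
$W{\left(E \right)} = 0$ ($W{\left(E \right)} = 2 E 0 = 0$)
$\frac{1}{\frac{q - 47}{W{\left(6 \right)} - 244} - 535} = \frac{1}{\frac{257 - 47}{0 - 244} - 535} = \frac{1}{\frac{210}{-244} - 535} = \frac{1}{210 \left(- \frac{1}{244}\right) - 535} = \frac{1}{- \frac{105}{122} - 535} = \frac{1}{- \frac{65375}{122}} = - \frac{122}{65375}$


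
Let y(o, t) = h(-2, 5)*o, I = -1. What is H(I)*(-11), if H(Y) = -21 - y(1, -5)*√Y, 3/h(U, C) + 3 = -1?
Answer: 231 - 33*I/4 ≈ 231.0 - 8.25*I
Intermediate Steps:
h(U, C) = -¾ (h(U, C) = 3/(-3 - 1) = 3/(-4) = 3*(-¼) = -¾)
y(o, t) = -3*o/4
H(Y) = -21 + 3*√Y/4 (H(Y) = -21 - (-¾*1)*√Y = -21 - (-3)*√Y/4 = -21 + 3*√Y/4)
H(I)*(-11) = (-21 + 3*√(-1)/4)*(-11) = (-21 + 3*I/4)*(-11) = 231 - 33*I/4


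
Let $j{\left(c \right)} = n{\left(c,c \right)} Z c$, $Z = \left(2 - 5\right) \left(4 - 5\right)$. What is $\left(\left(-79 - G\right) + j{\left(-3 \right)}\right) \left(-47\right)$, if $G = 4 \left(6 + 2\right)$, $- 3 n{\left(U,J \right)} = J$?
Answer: $5640$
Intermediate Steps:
$n{\left(U,J \right)} = - \frac{J}{3}$
$G = 32$ ($G = 4 \cdot 8 = 32$)
$Z = 3$ ($Z = \left(-3\right) \left(-1\right) = 3$)
$j{\left(c \right)} = - c^{2}$ ($j{\left(c \right)} = - \frac{c}{3} \cdot 3 c = - c c = - c^{2}$)
$\left(\left(-79 - G\right) + j{\left(-3 \right)}\right) \left(-47\right) = \left(\left(-79 - 32\right) - \left(-3\right)^{2}\right) \left(-47\right) = \left(\left(-79 - 32\right) - 9\right) \left(-47\right) = \left(-111 - 9\right) \left(-47\right) = \left(-120\right) \left(-47\right) = 5640$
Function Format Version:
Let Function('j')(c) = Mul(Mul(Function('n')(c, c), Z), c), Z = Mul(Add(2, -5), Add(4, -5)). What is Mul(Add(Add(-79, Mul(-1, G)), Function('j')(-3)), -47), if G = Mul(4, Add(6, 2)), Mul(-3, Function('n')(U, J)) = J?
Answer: 5640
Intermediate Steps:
Function('n')(U, J) = Mul(Rational(-1, 3), J)
G = 32 (G = Mul(4, 8) = 32)
Z = 3 (Z = Mul(-3, -1) = 3)
Function('j')(c) = Mul(-1, Pow(c, 2)) (Function('j')(c) = Mul(Mul(Mul(Rational(-1, 3), c), 3), c) = Mul(Mul(-1, c), c) = Mul(-1, Pow(c, 2)))
Mul(Add(Add(-79, Mul(-1, G)), Function('j')(-3)), -47) = Mul(Add(Add(-79, Mul(-1, 32)), Mul(-1, Pow(-3, 2))), -47) = Mul(Add(Add(-79, -32), Mul(-1, 9)), -47) = Mul(Add(-111, -9), -47) = Mul(-120, -47) = 5640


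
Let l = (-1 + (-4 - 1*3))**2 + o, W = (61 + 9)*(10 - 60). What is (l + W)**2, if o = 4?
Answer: 11778624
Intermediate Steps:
W = -3500 (W = 70*(-50) = -3500)
l = 68 (l = (-1 + (-4 - 1*3))**2 + 4 = (-1 + (-4 - 3))**2 + 4 = (-1 - 7)**2 + 4 = (-8)**2 + 4 = 64 + 4 = 68)
(l + W)**2 = (68 - 3500)**2 = (-3432)**2 = 11778624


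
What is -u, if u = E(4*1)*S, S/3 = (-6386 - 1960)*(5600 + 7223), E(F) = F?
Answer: 1284249096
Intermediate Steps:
S = -321062274 (S = 3*((-6386 - 1960)*(5600 + 7223)) = 3*(-8346*12823) = 3*(-107020758) = -321062274)
u = -1284249096 (u = (4*1)*(-321062274) = 4*(-321062274) = -1284249096)
-u = -1*(-1284249096) = 1284249096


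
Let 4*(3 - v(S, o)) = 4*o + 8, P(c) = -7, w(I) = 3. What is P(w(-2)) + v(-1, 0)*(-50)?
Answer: -57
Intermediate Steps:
v(S, o) = 1 - o (v(S, o) = 3 - (4*o + 8)/4 = 3 - (8 + 4*o)/4 = 3 + (-2 - o) = 1 - o)
P(w(-2)) + v(-1, 0)*(-50) = -7 + (1 - 1*0)*(-50) = -7 + (1 + 0)*(-50) = -7 + 1*(-50) = -7 - 50 = -57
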